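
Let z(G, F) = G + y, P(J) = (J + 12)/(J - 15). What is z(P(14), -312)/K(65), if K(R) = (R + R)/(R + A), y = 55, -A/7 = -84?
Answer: 18937/130 ≈ 145.67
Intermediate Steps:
A = 588 (A = -7*(-84) = 588)
P(J) = (12 + J)/(-15 + J)
K(R) = 2*R/(588 + R) (K(R) = (R + R)/(R + 588) = (2*R)/(588 + R) = 2*R/(588 + R))
z(G, F) = 55 + G (z(G, F) = G + 55 = 55 + G)
z(P(14), -312)/K(65) = (55 + (12 + 14)/(-15 + 14))/((2*65/(588 + 65))) = (55 + 26/(-1))/((2*65/653)) = (55 - 1*26)/((2*65*(1/653))) = (55 - 26)/(130/653) = 29*(653/130) = 18937/130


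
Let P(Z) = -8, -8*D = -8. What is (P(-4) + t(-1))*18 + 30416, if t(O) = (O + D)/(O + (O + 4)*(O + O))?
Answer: 30272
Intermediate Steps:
D = 1 (D = -⅛*(-8) = 1)
t(O) = (1 + O)/(O + 2*O*(4 + O)) (t(O) = (O + 1)/(O + (O + 4)*(O + O)) = (1 + O)/(O + (4 + O)*(2*O)) = (1 + O)/(O + 2*O*(4 + O)))
(P(-4) + t(-1))*18 + 30416 = (-8 + (1 - 1)/((-1)*(9 + 2*(-1))))*18 + 30416 = (-8 - 1*0/(9 - 2))*18 + 30416 = (-8 - 1*0/7)*18 + 30416 = (-8 - 1*⅐*0)*18 + 30416 = (-8 + 0)*18 + 30416 = -8*18 + 30416 = -144 + 30416 = 30272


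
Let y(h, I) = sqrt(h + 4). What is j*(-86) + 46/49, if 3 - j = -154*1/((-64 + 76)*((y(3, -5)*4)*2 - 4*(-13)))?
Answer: -23421539/82908 + 3311*sqrt(7)/846 ≈ -272.15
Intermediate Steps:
y(h, I) = sqrt(4 + h)
j = 3 + 154/(624 + 96*sqrt(7)) (j = 3 - (-154)/(((sqrt(4 + 3)*4)*2 - 4*(-13))*(-64 + 76)) = 3 - (-154)/(((sqrt(7)*4)*2 + 52)*12) = 3 - (-154)/(((4*sqrt(7))*2 + 52)*12) = 3 - (-154)/((8*sqrt(7) + 52)*12) = 3 - (-154)/((52 + 8*sqrt(7))*12) = 3 - (-154)/(624 + 96*sqrt(7)) = 3 + 154/(624 + 96*sqrt(7)) ≈ 3.1754)
j*(-86) + 46/49 = (11153/3384 - 77*sqrt(7)/1692)*(-86) + 46/49 = (-479579/1692 + 3311*sqrt(7)/846) + 46*(1/49) = (-479579/1692 + 3311*sqrt(7)/846) + 46/49 = -23421539/82908 + 3311*sqrt(7)/846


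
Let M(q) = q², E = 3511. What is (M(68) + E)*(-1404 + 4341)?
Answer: 23892495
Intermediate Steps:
(M(68) + E)*(-1404 + 4341) = (68² + 3511)*(-1404 + 4341) = (4624 + 3511)*2937 = 8135*2937 = 23892495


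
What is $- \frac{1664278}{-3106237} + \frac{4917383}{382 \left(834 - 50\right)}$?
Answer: $\frac{15772988307435}{930280706656} \approx 16.955$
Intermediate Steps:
$- \frac{1664278}{-3106237} + \frac{4917383}{382 \left(834 - 50\right)} = \left(-1664278\right) \left(- \frac{1}{3106237}\right) + \frac{4917383}{382 \cdot 784} = \frac{1664278}{3106237} + \frac{4917383}{299488} = \frac{15772988307435}{930280706656}$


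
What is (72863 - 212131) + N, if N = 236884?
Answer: 97616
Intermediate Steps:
(72863 - 212131) + N = (72863 - 212131) + 236884 = -139268 + 236884 = 97616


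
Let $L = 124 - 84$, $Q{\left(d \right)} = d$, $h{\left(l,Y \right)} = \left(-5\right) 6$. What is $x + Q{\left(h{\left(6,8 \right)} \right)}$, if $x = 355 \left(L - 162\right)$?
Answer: $-43340$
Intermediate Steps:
$h{\left(l,Y \right)} = -30$
$L = 40$
$x = -43310$ ($x = 355 \left(40 - 162\right) = 355 \left(-122\right) = -43310$)
$x + Q{\left(h{\left(6,8 \right)} \right)} = -43310 - 30 = -43340$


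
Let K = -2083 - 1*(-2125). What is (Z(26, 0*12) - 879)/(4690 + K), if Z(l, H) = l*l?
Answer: -29/676 ≈ -0.042899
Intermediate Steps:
K = 42 (K = -2083 + 2125 = 42)
Z(l, H) = l²
(Z(26, 0*12) - 879)/(4690 + K) = (26² - 879)/(4690 + 42) = (676 - 879)/4732 = -203*1/4732 = -29/676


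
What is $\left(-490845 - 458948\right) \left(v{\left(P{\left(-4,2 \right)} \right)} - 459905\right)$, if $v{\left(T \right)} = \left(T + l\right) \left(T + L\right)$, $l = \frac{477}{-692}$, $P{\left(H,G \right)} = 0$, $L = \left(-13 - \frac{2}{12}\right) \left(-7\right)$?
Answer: $\frac{604634849185471}{1384} \approx 4.3688 \cdot 10^{11}$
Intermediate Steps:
$L = \frac{553}{6}$ ($L = \left(-13 - \frac{1}{6}\right) \left(-7\right) = \left(- \frac{79}{6}\right) \left(-7\right) = \frac{553}{6} \approx 92.167$)
$l = - \frac{477}{692}$ ($l = 477 \left(- \frac{1}{692}\right) = - \frac{477}{692} \approx -0.68931$)
$v{\left(T \right)} = \left(- \frac{477}{692} + T\right) \left(\frac{553}{6} + T\right)$ ($v{\left(T \right)} = \left(T - \frac{477}{692}\right) \left(T + \frac{553}{6}\right) = \left(- \frac{477}{692} + T\right) \left(\frac{553}{6} + T\right)$)
$\left(-490845 - 458948\right) \left(v{\left(P{\left(-4,2 \right)} \right)} - 459905\right) = \left(-490845 - 458948\right) \left(\left(- \frac{87927}{1384} + 0^{2} + \frac{189907}{2076} \cdot 0\right) - 459905\right) = - 949793 \left(\left(- \frac{87927}{1384} + 0 + 0\right) - 459905\right) = - 949793 \left(- \frac{87927}{1384} - 459905\right) = \left(-949793\right) \left(- \frac{636596447}{1384}\right) = \frac{604634849185471}{1384}$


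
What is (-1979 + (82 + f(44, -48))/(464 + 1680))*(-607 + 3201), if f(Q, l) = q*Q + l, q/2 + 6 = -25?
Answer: -2753316995/536 ≈ -5.1368e+6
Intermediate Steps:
q = -62 (q = -12 + 2*(-25) = -12 - 50 = -62)
f(Q, l) = l - 62*Q (f(Q, l) = -62*Q + l = l - 62*Q)
(-1979 + (82 + f(44, -48))/(464 + 1680))*(-607 + 3201) = (-1979 + (82 + (-48 - 62*44))/(464 + 1680))*(-607 + 3201) = (-1979 + (82 + (-48 - 2728))/2144)*2594 = (-1979 + (82 - 2776)*(1/2144))*2594 = (-1979 - 2694*1/2144)*2594 = (-1979 - 1347/1072)*2594 = -2122835/1072*2594 = -2753316995/536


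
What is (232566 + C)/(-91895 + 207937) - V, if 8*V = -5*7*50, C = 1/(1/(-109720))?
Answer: 51014067/232084 ≈ 219.81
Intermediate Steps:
C = -109720 (C = 1/(-1/109720) = -109720)
V = -875/4 (V = (-5*7*50)/8 = (-35*50)/8 = (1/8)*(-1750) = -875/4 ≈ -218.75)
(232566 + C)/(-91895 + 207937) - V = (232566 - 109720)/(-91895 + 207937) - 1*(-875/4) = 122846/116042 + 875/4 = 122846*(1/116042) + 875/4 = 61423/58021 + 875/4 = 51014067/232084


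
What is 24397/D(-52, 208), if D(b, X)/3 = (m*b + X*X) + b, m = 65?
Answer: 24397/119496 ≈ 0.20417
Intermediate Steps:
D(b, X) = 3*X**2 + 198*b (D(b, X) = 3*((65*b + X*X) + b) = 3*((65*b + X**2) + b) = 3*((X**2 + 65*b) + b) = 3*(X**2 + 66*b) = 3*X**2 + 198*b)
24397/D(-52, 208) = 24397/(3*208**2 + 198*(-52)) = 24397/(3*43264 - 10296) = 24397/(129792 - 10296) = 24397/119496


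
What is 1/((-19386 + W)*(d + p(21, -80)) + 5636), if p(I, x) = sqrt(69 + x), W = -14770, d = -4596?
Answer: 39246653/6161202295048560 + 8539*I*sqrt(11)/6161202295048560 ≈ 6.37e-9 + 4.5966e-12*I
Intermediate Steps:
1/((-19386 + W)*(d + p(21, -80)) + 5636) = 1/((-19386 - 14770)*(-4596 + sqrt(69 - 80)) + 5636) = 1/(-34156*(-4596 + sqrt(-11)) + 5636) = 1/(-34156*(-4596 + I*sqrt(11)) + 5636) = 1/((156980976 - 34156*I*sqrt(11)) + 5636) = 1/(156986612 - 34156*I*sqrt(11))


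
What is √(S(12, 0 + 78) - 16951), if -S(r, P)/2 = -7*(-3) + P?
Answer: I*√17149 ≈ 130.95*I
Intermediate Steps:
S(r, P) = -42 - 2*P (S(r, P) = -2*(-7*(-3) + P) = -2*(21 + P) = -42 - 2*P)
√(S(12, 0 + 78) - 16951) = √((-42 - 2*(0 + 78)) - 16951) = √((-42 - 2*78) - 16951) = √((-42 - 156) - 16951) = √(-198 - 16951) = √(-17149) = I*√17149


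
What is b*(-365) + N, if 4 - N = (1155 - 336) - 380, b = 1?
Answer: -800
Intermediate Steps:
N = -435 (N = 4 - ((1155 - 336) - 380) = 4 - (819 - 380) = 4 - 1*439 = 4 - 439 = -435)
b*(-365) + N = 1*(-365) - 435 = -365 - 435 = -800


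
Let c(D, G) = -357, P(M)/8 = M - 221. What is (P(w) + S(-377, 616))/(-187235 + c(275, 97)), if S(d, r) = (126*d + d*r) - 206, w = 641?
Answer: 69145/46898 ≈ 1.4744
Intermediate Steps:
P(M) = -1768 + 8*M (P(M) = 8*(M - 221) = 8*(-221 + M) = -1768 + 8*M)
S(d, r) = -206 + 126*d + d*r
(P(w) + S(-377, 616))/(-187235 + c(275, 97)) = ((-1768 + 8*641) + (-206 + 126*(-377) - 377*616))/(-187235 - 357) = ((-1768 + 5128) + (-206 - 47502 - 232232))/(-187592) = (3360 - 279940)*(-1/187592) = -276580*(-1/187592) = 69145/46898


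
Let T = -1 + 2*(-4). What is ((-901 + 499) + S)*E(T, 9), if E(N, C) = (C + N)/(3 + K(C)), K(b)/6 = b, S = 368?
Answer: 0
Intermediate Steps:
K(b) = 6*b
T = -9 (T = -1 - 8 = -9)
E(N, C) = (C + N)/(3 + 6*C)
((-901 + 499) + S)*E(T, 9) = ((-901 + 499) + 368)*((9 - 9)/(3*(1 + 2*9))) = (-402 + 368)*((⅓)*0/(1 + 18)) = -34*0/(3*19) = -34*0 = 0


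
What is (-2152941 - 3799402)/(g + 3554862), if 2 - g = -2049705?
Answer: -5952343/5604569 ≈ -1.0621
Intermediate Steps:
g = 2049707 (g = 2 - 1*(-2049705) = 2 + 2049705 = 2049707)
(-2152941 - 3799402)/(g + 3554862) = (-2152941 - 3799402)/(2049707 + 3554862) = -5952343/5604569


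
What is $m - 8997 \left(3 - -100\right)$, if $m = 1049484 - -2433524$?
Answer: $2556317$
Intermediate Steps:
$m = 3483008$ ($m = 1049484 + 2433524 = 3483008$)
$m - 8997 \left(3 - -100\right) = 3483008 - 8997 \left(3 - -100\right) = 3483008 - 8997 \left(3 + 100\right) = 3483008 - 8997 \cdot 103 = 3483008 - 926691 = 2556317$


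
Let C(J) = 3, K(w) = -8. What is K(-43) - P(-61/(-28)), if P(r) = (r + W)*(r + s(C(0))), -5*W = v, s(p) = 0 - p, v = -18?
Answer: -12753/3920 ≈ -3.2533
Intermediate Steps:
s(p) = -p
W = 18/5 (W = -⅕*(-18) = 18/5 ≈ 3.6000)
P(r) = (-3 + r)*(18/5 + r) (P(r) = (r + 18/5)*(r - 1*3) = (18/5 + r)*(r - 3) = (18/5 + r)*(-3 + r) = (-3 + r)*(18/5 + r))
K(-43) - P(-61/(-28)) = -8 - (-54/5 + (-61/(-28))² + 3*(-61/(-28))/5) = -8 - (-54/5 + (-61*(-1/28))² + 3*(-61*(-1/28))/5) = -8 - (-54/5 + (61/28)² + (⅗)*(61/28)) = -8 - (-54/5 + 3721/784 + 183/140) = -8 - 1*(-18607/3920) = -8 + 18607/3920 = -12753/3920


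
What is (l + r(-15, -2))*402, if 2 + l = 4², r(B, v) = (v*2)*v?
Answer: 8844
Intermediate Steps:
r(B, v) = 2*v² (r(B, v) = (2*v)*v = 2*v²)
l = 14 (l = -2 + 4² = -2 + 16 = 14)
(l + r(-15, -2))*402 = (14 + 2*(-2)²)*402 = (14 + 2*4)*402 = (14 + 8)*402 = 22*402 = 8844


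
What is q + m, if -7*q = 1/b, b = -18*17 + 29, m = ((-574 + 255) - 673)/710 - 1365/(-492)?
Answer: 155529179/112888580 ≈ 1.3777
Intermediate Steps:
m = 80181/58220 (m = (-319 - 673)*(1/710) - 1365*(-1/492) = -992*1/710 + 455/164 = -496/355 + 455/164 = 80181/58220 ≈ 1.3772)
b = -277 (b = -306 + 29 = -277)
q = 1/1939 (q = -1/7/(-277) = -1/7*(-1/277) = 1/1939 ≈ 0.00051573)
q + m = 1/1939 + 80181/58220 = 155529179/112888580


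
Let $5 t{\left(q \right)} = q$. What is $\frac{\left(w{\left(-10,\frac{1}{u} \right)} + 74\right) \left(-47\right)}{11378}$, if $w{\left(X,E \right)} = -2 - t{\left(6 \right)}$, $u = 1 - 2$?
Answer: $- \frac{8319}{28445} \approx -0.29246$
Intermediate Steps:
$u = -1$
$t{\left(q \right)} = \frac{q}{5}$
$w{\left(X,E \right)} = - \frac{16}{5}$ ($w{\left(X,E \right)} = -2 - \frac{1}{5} \cdot 6 = -2 - \frac{6}{5} = - \frac{16}{5}$)
$\frac{\left(w{\left(-10,\frac{1}{u} \right)} + 74\right) \left(-47\right)}{11378} = \frac{\left(- \frac{16}{5} + 74\right) \left(-47\right)}{11378} = \frac{354}{5} \left(-47\right) \frac{1}{11378} = \left(- \frac{16638}{5}\right) \frac{1}{11378} = - \frac{8319}{28445}$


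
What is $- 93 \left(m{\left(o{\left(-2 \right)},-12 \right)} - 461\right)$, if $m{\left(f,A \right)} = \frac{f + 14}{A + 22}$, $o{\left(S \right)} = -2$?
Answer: $\frac{213807}{5} \approx 42761.0$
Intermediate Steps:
$m{\left(f,A \right)} = \frac{14 + f}{22 + A}$
$- 93 \left(m{\left(o{\left(-2 \right)},-12 \right)} - 461\right) = - 93 \left(\frac{14 - 2}{22 - 12} - 461\right) = - 93 \left(\frac{1}{10} \cdot 12 - 461\right) = - 93 \left(\frac{6}{5} - 461\right) = \left(-93\right) \left(- \frac{2299}{5}\right) = \frac{213807}{5}$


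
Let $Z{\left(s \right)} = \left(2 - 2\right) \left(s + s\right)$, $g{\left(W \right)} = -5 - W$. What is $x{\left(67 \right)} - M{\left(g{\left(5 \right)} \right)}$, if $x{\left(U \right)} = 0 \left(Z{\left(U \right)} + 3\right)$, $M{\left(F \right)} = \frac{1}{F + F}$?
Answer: $\frac{1}{20} \approx 0.05$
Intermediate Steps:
$M{\left(F \right)} = \frac{1}{2 F}$
$Z{\left(s \right)} = 0$ ($Z{\left(s \right)} = 0 \cdot 2 s = 0$)
$x{\left(U \right)} = 0$ ($x{\left(U \right)} = 0 \left(0 + 3\right) = 0 \cdot 3 = 0$)
$x{\left(67 \right)} - M{\left(g{\left(5 \right)} \right)} = 0 - \frac{1}{2 \left(-5 - 5\right)} = 0 - \frac{1}{2 \left(-10\right)} = 0 - \frac{1}{2} \left(- \frac{1}{10}\right) = 0 - - \frac{1}{20} = 0 + \frac{1}{20} = \frac{1}{20}$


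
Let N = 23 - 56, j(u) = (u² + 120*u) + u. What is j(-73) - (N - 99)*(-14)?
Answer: -5352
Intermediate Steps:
j(u) = u² + 121*u
N = -33
j(-73) - (N - 99)*(-14) = -73*(121 - 73) - (-33 - 99)*(-14) = -73*48 - (-132)*(-14) = -3504 - 1*1848 = -3504 - 1848 = -5352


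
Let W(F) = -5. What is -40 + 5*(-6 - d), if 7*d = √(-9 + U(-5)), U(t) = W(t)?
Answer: -70 - 5*I*√14/7 ≈ -70.0 - 2.6726*I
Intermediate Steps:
U(t) = -5
d = I*√14/7 (d = √(-9 - 5)/7 = √(-14)/7 = (I*√14)/7 = I*√14/7 ≈ 0.53452*I)
-40 + 5*(-6 - d) = -40 + 5*(-6 - I*√14/7) = -40 + (-30 - 5*I*√14/7) = -70 - 5*I*√14/7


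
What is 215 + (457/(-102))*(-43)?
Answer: 41581/102 ≈ 407.66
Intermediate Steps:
215 + (457/(-102))*(-43) = 215 + (457*(-1/102))*(-43) = 215 - 457/102*(-43) = 215 + 19651/102 = 41581/102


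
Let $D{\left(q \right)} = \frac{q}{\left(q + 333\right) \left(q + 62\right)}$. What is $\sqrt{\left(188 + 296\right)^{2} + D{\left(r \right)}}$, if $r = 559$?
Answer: $\frac{\sqrt{1996646280688437}}{92322} \approx 484.0$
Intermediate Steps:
$D{\left(q \right)} = \frac{q}{\left(62 + q\right) \left(333 + q\right)}$ ($D{\left(q \right)} = \frac{q}{\left(333 + q\right) \left(62 + q\right)} = \frac{q}{\left(62 + q\right) \left(333 + q\right)}$)
$\sqrt{\left(188 + 296\right)^{2} + D{\left(r \right)}} = \sqrt{\left(188 + 296\right)^{2} + \frac{559}{20646 + 559^{2} + 395 \cdot 559}} = \sqrt{484^{2} + \frac{559}{20646 + 312481 + 220805}} = \sqrt{234256 + \frac{559}{553932}} = \sqrt{\frac{129761895151}{553932}} = \frac{\sqrt{1996646280688437}}{92322}$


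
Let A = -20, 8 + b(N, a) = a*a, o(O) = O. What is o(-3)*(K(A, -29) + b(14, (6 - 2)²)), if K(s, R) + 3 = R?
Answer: -648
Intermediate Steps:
b(N, a) = -8 + a² (b(N, a) = -8 + a*a = -8 + a²)
K(s, R) = -3 + R
o(-3)*(K(A, -29) + b(14, (6 - 2)²)) = -3*((-3 - 29) + (-8 + ((6 - 2)²)²)) = -3*(-32 + (-8 + (4²)²)) = -3*(-32 + (-8 + 16²)) = -3*(-32 + (-8 + 256)) = -3*(-32 + 248) = -3*216 = -648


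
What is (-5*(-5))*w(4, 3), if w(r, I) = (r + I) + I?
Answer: 250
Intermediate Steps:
w(r, I) = r + 2*I (w(r, I) = (I + r) + I = r + 2*I)
(-5*(-5))*w(4, 3) = (-5*(-5))*(4 + 2*3) = 25*(4 + 6) = 25*10 = 250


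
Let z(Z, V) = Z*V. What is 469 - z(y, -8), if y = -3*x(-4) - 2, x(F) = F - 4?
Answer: 645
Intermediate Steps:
x(F) = -4 + F
y = 22 (y = -3*(-4 - 4) - 2 = -3*(-8) - 2 = 24 - 2 = 22)
z(Z, V) = V*Z
469 - z(y, -8) = 469 - (-8)*22 = 469 - 1*(-176) = 469 + 176 = 645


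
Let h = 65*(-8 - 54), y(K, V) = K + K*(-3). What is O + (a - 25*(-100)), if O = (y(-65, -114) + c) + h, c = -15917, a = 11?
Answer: -17306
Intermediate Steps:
y(K, V) = -2*K (y(K, V) = K - 3*K = -2*K)
h = -4030 (h = 65*(-62) = -4030)
O = -19817 (O = (-2*(-65) - 15917) - 4030 = (130 - 15917) - 4030 = -15787 - 4030 = -19817)
O + (a - 25*(-100)) = -19817 + (11 - 25*(-100)) = -19817 + (11 + 2500) = -19817 + 2511 = -17306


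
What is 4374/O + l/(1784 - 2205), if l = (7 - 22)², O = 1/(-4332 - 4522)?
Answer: -16304233941/421 ≈ -3.8727e+7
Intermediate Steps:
O = -1/8854 (O = 1/(-8854) = -1/8854 ≈ -0.00011294)
l = 225 (l = (-15)² = 225)
4374/O + l/(1784 - 2205) = 4374/(-1/8854) + 225/(1784 - 2205) = 4374*(-8854) + 225/(-421) = -38727396 + 225*(-1/421) = -38727396 - 225/421 = -16304233941/421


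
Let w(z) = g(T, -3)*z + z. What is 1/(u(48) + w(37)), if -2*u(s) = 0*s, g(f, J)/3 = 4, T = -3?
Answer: 1/481 ≈ 0.0020790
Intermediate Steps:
g(f, J) = 12 (g(f, J) = 3*4 = 12)
w(z) = 13*z (w(z) = 12*z + z = 13*z)
u(s) = 0 (u(s) = -0*s = -1/2*0 = 0)
1/(u(48) + w(37)) = 1/(0 + 13*37) = 1/(0 + 481) = 1/481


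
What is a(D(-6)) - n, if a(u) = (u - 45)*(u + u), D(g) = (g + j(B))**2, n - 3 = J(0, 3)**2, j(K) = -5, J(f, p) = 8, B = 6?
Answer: 18325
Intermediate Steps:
n = 67 (n = 3 + 8**2 = 3 + 64 = 67)
D(g) = (-5 + g)**2 (D(g) = (g - 5)**2 = (-5 + g)**2)
a(u) = 2*u*(-45 + u) (a(u) = (-45 + u)*(2*u) = 2*u*(-45 + u))
a(D(-6)) - n = 2*(-5 - 6)**2*(-45 + (-5 - 6)**2) - 1*67 = 2*(-11)**2*(-45 + (-11)**2) - 67 = 2*121*(-45 + 121) - 67 = 2*121*76 - 67 = 18392 - 67 = 18325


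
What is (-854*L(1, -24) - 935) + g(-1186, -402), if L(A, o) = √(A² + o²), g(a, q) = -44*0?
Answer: -935 - 854*√577 ≈ -21449.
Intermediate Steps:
g(a, q) = 0
(-854*L(1, -24) - 935) + g(-1186, -402) = (-854*√(1² + (-24)²) - 935) + 0 = (-854*√(1 + 576) - 935) + 0 = (-854*√577 - 935) + 0 = (-935 - 854*√577) + 0 = -935 - 854*√577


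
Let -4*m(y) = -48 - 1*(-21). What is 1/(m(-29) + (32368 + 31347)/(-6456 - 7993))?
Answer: 57796/135263 ≈ 0.42729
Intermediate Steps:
m(y) = 27/4 (m(y) = -(-48 - 1*(-21))/4 = -(-48 + 21)/4 = -1/4*(-27) = 27/4)
1/(m(-29) + (32368 + 31347)/(-6456 - 7993)) = 1/(27/4 + (32368 + 31347)/(-6456 - 7993)) = 1/(27/4 + 63715/(-14449)) = 1/(27/4 + 63715*(-1/14449)) = 1/(27/4 - 63715/14449) = 1/(135263/57796) = 57796/135263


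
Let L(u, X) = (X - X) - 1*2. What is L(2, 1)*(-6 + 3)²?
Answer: -18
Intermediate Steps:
L(u, X) = -2 (L(u, X) = 0 - 2 = -2)
L(2, 1)*(-6 + 3)² = -2*(-6 + 3)² = -2*(-3)² = -2*9 = -18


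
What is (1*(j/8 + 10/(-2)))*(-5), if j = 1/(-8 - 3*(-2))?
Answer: 405/16 ≈ 25.313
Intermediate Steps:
j = -1/2 (j = 1/(-8 + 6) = 1/(-2) = -1/2 ≈ -0.50000)
(1*(j/8 + 10/(-2)))*(-5) = (1*(-1/2/8 + 10/(-2)))*(-5) = (1*(-1/2*1/8 + 10*(-1/2)))*(-5) = (1*(-1/16 - 5))*(-5) = (1*(-81/16))*(-5) = -81/16*(-5) = 405/16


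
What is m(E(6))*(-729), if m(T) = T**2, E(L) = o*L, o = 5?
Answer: -656100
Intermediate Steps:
E(L) = 5*L
m(E(6))*(-729) = (5*6)**2*(-729) = 30**2*(-729) = 900*(-729) = -656100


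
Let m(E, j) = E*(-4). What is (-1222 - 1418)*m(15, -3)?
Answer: 158400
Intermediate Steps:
m(E, j) = -4*E
(-1222 - 1418)*m(15, -3) = (-1222 - 1418)*(-4*15) = -2640*(-60) = 158400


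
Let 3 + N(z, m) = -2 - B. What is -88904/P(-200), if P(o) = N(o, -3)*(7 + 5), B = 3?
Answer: 11113/12 ≈ 926.08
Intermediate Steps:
N(z, m) = -8 (N(z, m) = -3 + (-2 - 1*3) = -3 + (-2 - 3) = -3 - 5 = -8)
P(o) = -96 (P(o) = -8*(7 + 5) = -8*12 = -96)
-88904/P(-200) = -88904/(-96) = -88904*(-1/96) = 11113/12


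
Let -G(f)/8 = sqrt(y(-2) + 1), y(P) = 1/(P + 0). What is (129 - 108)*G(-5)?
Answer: -84*sqrt(2) ≈ -118.79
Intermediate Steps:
y(P) = 1/P
G(f) = -4*sqrt(2) (G(f) = -8*sqrt(1/(-2) + 1) = -8*sqrt(-1/2 + 1) = -4*sqrt(2))
(129 - 108)*G(-5) = (129 - 108)*(-4*sqrt(2)) = 21*(-4*sqrt(2)) = -84*sqrt(2)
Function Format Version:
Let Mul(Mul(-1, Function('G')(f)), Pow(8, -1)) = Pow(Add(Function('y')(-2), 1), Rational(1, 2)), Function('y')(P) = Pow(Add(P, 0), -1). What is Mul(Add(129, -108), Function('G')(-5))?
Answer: Mul(-84, Pow(2, Rational(1, 2))) ≈ -118.79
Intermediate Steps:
Function('y')(P) = Pow(P, -1)
Function('G')(f) = Mul(-4, Pow(2, Rational(1, 2))) (Function('G')(f) = Mul(-8, Pow(Add(Pow(-2, -1), 1), Rational(1, 2))) = Mul(-8, Pow(Add(Rational(-1, 2), 1), Rational(1, 2))) = Mul(-8, Pow(Rational(1, 2), Rational(1, 2))) = Mul(-8, Mul(Rational(1, 2), Pow(2, Rational(1, 2)))) = Mul(-4, Pow(2, Rational(1, 2))))
Mul(Add(129, -108), Function('G')(-5)) = Mul(Add(129, -108), Mul(-4, Pow(2, Rational(1, 2)))) = Mul(21, Mul(-4, Pow(2, Rational(1, 2)))) = Mul(-84, Pow(2, Rational(1, 2)))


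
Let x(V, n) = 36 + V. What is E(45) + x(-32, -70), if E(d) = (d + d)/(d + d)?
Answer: 5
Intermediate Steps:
E(d) = 1 (E(d) = (2*d)/((2*d)) = (2*d)*(1/(2*d)) = 1)
E(45) + x(-32, -70) = 1 + (36 - 32) = 1 + 4 = 5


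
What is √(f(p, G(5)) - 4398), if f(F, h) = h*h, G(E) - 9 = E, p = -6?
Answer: I*√4202 ≈ 64.823*I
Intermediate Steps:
G(E) = 9 + E
f(F, h) = h²
√(f(p, G(5)) - 4398) = √((9 + 5)² - 4398) = √(14² - 4398) = √(196 - 4398) = √(-4202) = I*√4202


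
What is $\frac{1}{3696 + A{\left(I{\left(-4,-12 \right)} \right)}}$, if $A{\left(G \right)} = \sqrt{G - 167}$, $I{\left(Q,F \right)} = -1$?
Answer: $\frac{22}{81313} - \frac{i \sqrt{42}}{6830292} \approx 0.00027056 - 9.4882 \cdot 10^{-7} i$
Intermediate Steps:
$A{\left(G \right)} = \sqrt{-167 + G}$
$\frac{1}{3696 + A{\left(I{\left(-4,-12 \right)} \right)}} = \frac{1}{3696 + \sqrt{-167 - 1}} = \frac{1}{3696 + \sqrt{-168}} = \frac{1}{3696 + 2 i \sqrt{42}}$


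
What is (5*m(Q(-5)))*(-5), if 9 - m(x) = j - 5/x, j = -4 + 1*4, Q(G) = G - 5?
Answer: -425/2 ≈ -212.50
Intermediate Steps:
Q(G) = -5 + G
j = 0 (j = -4 + 4 = 0)
m(x) = 9 + 5/x (m(x) = 9 - (0 - 5/x) = 9 - (-5)/x = 9 + 5/x)
(5*m(Q(-5)))*(-5) = (5*(9 + 5/(-5 - 5)))*(-5) = (5*(9 + 5/(-10)))*(-5) = (5*(9 + 5*(-⅒)))*(-5) = (5*(9 - ½))*(-5) = (5*(17/2))*(-5) = (85/2)*(-5) = -425/2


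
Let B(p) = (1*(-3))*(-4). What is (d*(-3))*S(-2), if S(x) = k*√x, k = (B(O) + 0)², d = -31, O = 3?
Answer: 13392*I*√2 ≈ 18939.0*I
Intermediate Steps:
B(p) = 12 (B(p) = -3*(-4) = 12)
k = 144 (k = (12 + 0)² = 12² = 144)
S(x) = 144*√x
(d*(-3))*S(-2) = (-31*(-3))*(144*√(-2)) = 93*(144*(I*√2)) = 93*(144*I*√2) = 13392*I*√2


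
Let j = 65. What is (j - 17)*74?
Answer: 3552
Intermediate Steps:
(j - 17)*74 = (65 - 17)*74 = 48*74 = 3552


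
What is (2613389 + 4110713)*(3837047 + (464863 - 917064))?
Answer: 22760049758292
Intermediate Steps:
(2613389 + 4110713)*(3837047 + (464863 - 917064)) = 6724102*(3837047 - 452201) = 6724102*3384846 = 22760049758292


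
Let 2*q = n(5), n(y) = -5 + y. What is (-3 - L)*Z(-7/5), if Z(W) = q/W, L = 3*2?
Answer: 0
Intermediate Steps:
L = 6
q = 0 (q = (-5 + 5)/2 = (1/2)*0 = 0)
Z(W) = 0 (Z(W) = 0/W = 0)
(-3 - L)*Z(-7/5) = (-3 - 1*6)*0 = (-3 - 6)*0 = -9*0 = 0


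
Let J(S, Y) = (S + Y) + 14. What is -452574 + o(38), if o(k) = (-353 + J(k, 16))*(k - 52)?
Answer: -448584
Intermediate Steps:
J(S, Y) = 14 + S + Y
o(k) = (-323 + k)*(-52 + k) (o(k) = (-353 + (14 + k + 16))*(k - 52) = (-353 + (30 + k))*(-52 + k) = (-323 + k)*(-52 + k))
-452574 + o(38) = -452574 + (16796 + 38**2 - 375*38) = -452574 + (16796 + 1444 - 14250) = -452574 + 3990 = -448584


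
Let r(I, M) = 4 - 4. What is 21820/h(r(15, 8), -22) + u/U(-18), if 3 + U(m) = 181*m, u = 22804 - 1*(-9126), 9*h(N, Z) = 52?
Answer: 159683705/42393 ≈ 3766.7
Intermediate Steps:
r(I, M) = 0
h(N, Z) = 52/9 (h(N, Z) = (⅑)*52 = 52/9)
u = 31930 (u = 22804 + 9126 = 31930)
U(m) = -3 + 181*m
21820/h(r(15, 8), -22) + u/U(-18) = 21820/(52/9) + 31930/(-3 + 181*(-18)) = 21820*(9/52) + 31930/(-3 - 3258) = 49095/13 + 31930/(-3261) = 49095/13 + 31930*(-1/3261) = 49095/13 - 31930/3261 = 159683705/42393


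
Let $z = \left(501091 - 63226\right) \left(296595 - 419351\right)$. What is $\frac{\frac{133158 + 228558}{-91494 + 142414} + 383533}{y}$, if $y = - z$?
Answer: $\frac{4882465519}{684244577116200} \approx 7.1356 \cdot 10^{-6}$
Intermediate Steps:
$z = -53750555940$ ($z = 437865 \left(-122756\right) = -53750555940$)
$y = 53750555940$ ($y = \left(-1\right) \left(-53750555940\right) = 53750555940$)
$\frac{\frac{133158 + 228558}{-91494 + 142414} + 383533}{y} = \frac{\frac{133158 + 228558}{-91494 + 142414} + 383533}{53750555940} = \left(\frac{361716}{50920} + 383533\right) \frac{1}{53750555940} = \left(361716 \cdot \frac{1}{50920} + 383533\right) \frac{1}{53750555940} = \left(\frac{90429}{12730} + 383533\right) \frac{1}{53750555940} = \frac{4882465519}{12730} \cdot \frac{1}{53750555940} = \frac{4882465519}{684244577116200}$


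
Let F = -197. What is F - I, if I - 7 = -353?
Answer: 149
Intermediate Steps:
I = -346 (I = 7 - 353 = -346)
F - I = -197 - 1*(-346) = -197 + 346 = 149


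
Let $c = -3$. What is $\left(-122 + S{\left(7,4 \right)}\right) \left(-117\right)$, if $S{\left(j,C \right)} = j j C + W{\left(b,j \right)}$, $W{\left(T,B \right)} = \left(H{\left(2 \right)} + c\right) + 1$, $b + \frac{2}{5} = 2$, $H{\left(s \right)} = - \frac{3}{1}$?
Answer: $-8073$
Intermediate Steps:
$H{\left(s \right)} = -3$ ($H{\left(s \right)} = \left(-3\right) 1 = -3$)
$b = \frac{8}{5}$ ($b = - \frac{2}{5} + 2 = \frac{8}{5} \approx 1.6$)
$W{\left(T,B \right)} = -5$ ($W{\left(T,B \right)} = \left(-3 - 3\right) + 1 = -6 + 1 = -5$)
$S{\left(j,C \right)} = -5 + C j^{2}$ ($S{\left(j,C \right)} = j j C - 5 = j^{2} C - 5 = C j^{2} - 5 = -5 + C j^{2}$)
$\left(-122 + S{\left(7,4 \right)}\right) \left(-117\right) = \left(-122 - \left(5 - 4 \cdot 7^{2}\right)\right) \left(-117\right) = \left(-122 + \left(-5 + 4 \cdot 49\right)\right) \left(-117\right) = \left(-122 + \left(-5 + 196\right)\right) \left(-117\right) = \left(-122 + 191\right) \left(-117\right) = 69 \left(-117\right) = -8073$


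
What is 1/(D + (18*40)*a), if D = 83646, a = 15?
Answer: 1/94446 ≈ 1.0588e-5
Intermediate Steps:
1/(D + (18*40)*a) = 1/(83646 + (18*40)*15) = 1/(83646 + 720*15) = 1/(83646 + 10800) = 1/94446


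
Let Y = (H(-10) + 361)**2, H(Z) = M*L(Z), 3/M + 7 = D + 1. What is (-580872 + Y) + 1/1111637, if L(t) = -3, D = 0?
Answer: -1998571031727/4446548 ≈ -4.4947e+5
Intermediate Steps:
M = -1/2 (M = 3/(-7 + (0 + 1)) = 3/(-7 + 1) = 3/(-6) = 3*(-1/6) = -1/2 ≈ -0.50000)
H(Z) = 3/2 (H(Z) = -1/2*(-3) = 3/2)
Y = 525625/4 (Y = (3/2 + 361)**2 = (725/2)**2 = 525625/4 ≈ 1.3141e+5)
(-580872 + Y) + 1/1111637 = (-580872 + 525625/4) + 1/1111637 = -1797863/4 + 1/1111637 = -1998571031727/4446548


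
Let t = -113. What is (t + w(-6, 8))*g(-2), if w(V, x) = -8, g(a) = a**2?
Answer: -484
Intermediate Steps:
(t + w(-6, 8))*g(-2) = (-113 - 8)*(-2)**2 = -121*4 = -484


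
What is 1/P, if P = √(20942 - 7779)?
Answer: √13163/13163 ≈ 0.0087161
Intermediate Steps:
P = √13163 ≈ 114.73
1/P = 1/(√13163) = √13163/13163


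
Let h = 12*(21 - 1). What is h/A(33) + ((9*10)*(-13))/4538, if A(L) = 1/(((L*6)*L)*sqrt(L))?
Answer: -585/2269 + 1568160*sqrt(33) ≈ 9.0084e+6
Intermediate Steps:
A(L) = 1/(6*L**(5/2)) (A(L) = 1/(((6*L)*L)*sqrt(L)) = 1/((6*L**2)*sqrt(L)) = 1/(6*L**(5/2)))
h = 240 (h = 12*20 = 240)
h/A(33) + ((9*10)*(-13))/4538 = 240/((1/(6*33**(5/2)))) + ((9*10)*(-13))/4538 = 240/(((sqrt(33)/35937)/6)) + (90*(-13))*(1/4538) = 240/((sqrt(33)/215622)) - 1170*1/4538 = 240*(6534*sqrt(33)) - 585/2269 = 1568160*sqrt(33) - 585/2269 = -585/2269 + 1568160*sqrt(33)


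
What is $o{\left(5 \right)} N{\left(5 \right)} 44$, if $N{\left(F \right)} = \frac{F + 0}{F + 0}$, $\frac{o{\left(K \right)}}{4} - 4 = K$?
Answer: $1584$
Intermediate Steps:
$o{\left(K \right)} = 16 + 4 K$
$N{\left(F \right)} = 1$ ($N{\left(F \right)} = \frac{F}{F} = 1$)
$o{\left(5 \right)} N{\left(5 \right)} 44 = \left(16 + 4 \cdot 5\right) 1 \cdot 44 = \left(16 + 20\right) 1 \cdot 44 = 36 \cdot 1 \cdot 44 = 36 \cdot 44 = 1584$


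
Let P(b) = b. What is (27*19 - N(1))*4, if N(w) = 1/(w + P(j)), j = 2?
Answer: 6152/3 ≈ 2050.7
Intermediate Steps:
N(w) = 1/(2 + w) (N(w) = 1/(w + 2) = 1/(2 + w))
(27*19 - N(1))*4 = (27*19 - 1/(2 + 1))*4 = (513 - 1/3)*4 = (513 - 1*⅓)*4 = (513 - ⅓)*4 = (1538/3)*4 = 6152/3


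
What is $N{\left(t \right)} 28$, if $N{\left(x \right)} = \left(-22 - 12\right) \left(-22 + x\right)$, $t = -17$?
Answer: $37128$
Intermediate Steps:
$N{\left(x \right)} = 748 - 34 x$ ($N{\left(x \right)} = - 34 \left(-22 + x\right) = 748 - 34 x$)
$N{\left(t \right)} 28 = \left(748 - -578\right) 28 = \left(748 + 578\right) 28 = 1326 \cdot 28 = 37128$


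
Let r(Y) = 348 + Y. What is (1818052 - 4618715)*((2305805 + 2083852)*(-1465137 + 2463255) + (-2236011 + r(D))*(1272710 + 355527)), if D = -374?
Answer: -2074163984654645891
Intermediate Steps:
(1818052 - 4618715)*((2305805 + 2083852)*(-1465137 + 2463255) + (-2236011 + r(D))*(1272710 + 355527)) = (1818052 - 4618715)*((2305805 + 2083852)*(-1465137 + 2463255) + (-2236011 + (348 - 374))*(1272710 + 355527)) = -2800663*(4389657*998118 + (-2236011 - 26)*1628237) = -2800663*(4381395665526 - 2236037*1628237) = -2800663*(4381395665526 - 3640798176769) = -2800663*740597488757 = -2074163984654645891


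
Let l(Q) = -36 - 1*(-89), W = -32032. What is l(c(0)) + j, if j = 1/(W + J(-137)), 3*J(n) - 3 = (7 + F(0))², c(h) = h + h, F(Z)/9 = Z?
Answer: 5090329/96044 ≈ 53.000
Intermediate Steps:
F(Z) = 9*Z
c(h) = 2*h
J(n) = 52/3 (J(n) = 1 + (7 + 9*0)²/3 = 1 + (7 + 0)²/3 = 1 + (⅓)*7² = 1 + (⅓)*49 = 1 + 49/3 = 52/3)
l(Q) = 53 (l(Q) = -36 + 89 = 53)
j = -3/96044 (j = 1/(-32032 + 52/3) = 1/(-96044/3) = -3/96044 ≈ -3.1236e-5)
l(c(0)) + j = 53 - 3/96044 = 5090329/96044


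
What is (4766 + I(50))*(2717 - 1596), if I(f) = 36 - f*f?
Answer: 2580542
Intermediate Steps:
I(f) = 36 - f²
(4766 + I(50))*(2717 - 1596) = (4766 + (36 - 1*50²))*(2717 - 1596) = (4766 + (36 - 1*2500))*1121 = (4766 + (36 - 2500))*1121 = (4766 - 2464)*1121 = 2302*1121 = 2580542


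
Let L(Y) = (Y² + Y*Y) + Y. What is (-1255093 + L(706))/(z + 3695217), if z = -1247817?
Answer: -51503/489480 ≈ -0.10522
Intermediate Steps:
L(Y) = Y + 2*Y² (L(Y) = (Y² + Y²) + Y = 2*Y² + Y = Y + 2*Y²)
(-1255093 + L(706))/(z + 3695217) = (-1255093 + 706*(1 + 2*706))/(-1247817 + 3695217) = (-1255093 + 706*(1 + 1412))/2447400 = (-1255093 + 706*1413)*(1/2447400) = (-1255093 + 997578)*(1/2447400) = -257515*1/2447400 = -51503/489480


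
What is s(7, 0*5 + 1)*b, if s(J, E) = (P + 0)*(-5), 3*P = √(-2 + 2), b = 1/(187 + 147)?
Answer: 0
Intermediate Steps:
b = 1/334 ≈ 0.0029940
P = 0 (P = √(-2 + 2)/3 = √0/3 = (⅓)*0 = 0)
s(J, E) = 0 (s(J, E) = (0 + 0)*(-5) = 0*(-5) = 0)
s(7, 0*5 + 1)*b = 0*(1/334) = 0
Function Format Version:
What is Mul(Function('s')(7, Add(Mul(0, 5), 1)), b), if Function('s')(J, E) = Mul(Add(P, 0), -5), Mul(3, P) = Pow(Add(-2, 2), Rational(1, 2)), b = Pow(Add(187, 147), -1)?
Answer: 0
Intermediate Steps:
b = Rational(1, 334) (b = Pow(334, -1) = Rational(1, 334) ≈ 0.0029940)
P = 0 (P = Mul(Rational(1, 3), Pow(Add(-2, 2), Rational(1, 2))) = Mul(Rational(1, 3), Pow(0, Rational(1, 2))) = Mul(Rational(1, 3), 0) = 0)
Function('s')(J, E) = 0 (Function('s')(J, E) = Mul(Add(0, 0), -5) = Mul(0, -5) = 0)
Mul(Function('s')(7, Add(Mul(0, 5), 1)), b) = Mul(0, Rational(1, 334)) = 0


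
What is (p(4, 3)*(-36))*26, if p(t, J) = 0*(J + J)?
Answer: 0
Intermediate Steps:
p(t, J) = 0 (p(t, J) = 0*(2*J) = 0)
(p(4, 3)*(-36))*26 = (0*(-36))*26 = 0*26 = 0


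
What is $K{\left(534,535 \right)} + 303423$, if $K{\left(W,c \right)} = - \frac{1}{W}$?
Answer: $\frac{162027881}{534} \approx 3.0342 \cdot 10^{5}$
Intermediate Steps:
$K{\left(534,535 \right)} + 303423 = - \frac{1}{534} + 303423 = \frac{162027881}{534}$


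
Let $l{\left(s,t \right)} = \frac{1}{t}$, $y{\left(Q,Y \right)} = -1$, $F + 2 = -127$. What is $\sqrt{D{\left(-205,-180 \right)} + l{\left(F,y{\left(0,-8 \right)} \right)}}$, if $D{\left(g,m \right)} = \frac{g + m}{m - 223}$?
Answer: $\frac{3 i \sqrt{806}}{403} \approx 0.21134 i$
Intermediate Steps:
$D{\left(g,m \right)} = \frac{g + m}{-223 + m}$
$F = -129$ ($F = -2 - 127 = -129$)
$\sqrt{D{\left(-205,-180 \right)} + l{\left(F,y{\left(0,-8 \right)} \right)}} = \sqrt{\frac{-205 - 180}{-223 - 180} + \frac{1}{-1}} = \sqrt{\frac{1}{-403} \left(-385\right) - 1} = \sqrt{\left(- \frac{1}{403}\right) \left(-385\right) - 1} = \sqrt{\frac{385}{403} - 1} = \sqrt{- \frac{18}{403}} = \frac{3 i \sqrt{806}}{403}$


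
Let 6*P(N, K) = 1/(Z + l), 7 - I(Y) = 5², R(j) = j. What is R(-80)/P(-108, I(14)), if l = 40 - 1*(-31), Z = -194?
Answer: 59040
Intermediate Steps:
I(Y) = -18 (I(Y) = 7 - 1*5² = 7 - 1*25 = 7 - 25 = -18)
l = 71 (l = 40 + 31 = 71)
P(N, K) = -1/738 (P(N, K) = 1/(6*(-194 + 71)) = (⅙)/(-123) = (⅙)*(-1/123) = -1/738)
R(-80)/P(-108, I(14)) = -80/(-1/738) = -80*(-738) = 59040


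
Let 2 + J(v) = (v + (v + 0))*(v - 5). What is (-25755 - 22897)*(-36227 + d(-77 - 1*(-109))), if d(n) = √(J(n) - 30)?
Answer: 1762516004 - 194608*√106 ≈ 1.7605e+9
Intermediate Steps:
J(v) = -2 + 2*v*(-5 + v) (J(v) = -2 + (v + (v + 0))*(v - 5) = -2 + (v + v)*(-5 + v) = -2 + (2*v)*(-5 + v) = -2 + 2*v*(-5 + v))
d(n) = √(-32 - 10*n + 2*n²) (d(n) = √((-2 - 10*n + 2*n²) - 30) = √(-32 - 10*n + 2*n²))
(-25755 - 22897)*(-36227 + d(-77 - 1*(-109))) = (-25755 - 22897)*(-36227 + √(-32 - 10*(-77 - 1*(-109)) + 2*(-77 - 1*(-109))²)) = -48652*(-36227 + √(-32 - 10*(-77 + 109) + 2*(-77 + 109)²)) = -48652*(-36227 + √(-32 - 10*32 + 2*32²)) = -48652*(-36227 + √(-32 - 320 + 2*1024)) = -48652*(-36227 + √(-32 - 320 + 2048)) = -48652*(-36227 + √1696) = -48652*(-36227 + 4*√106) = 1762516004 - 194608*√106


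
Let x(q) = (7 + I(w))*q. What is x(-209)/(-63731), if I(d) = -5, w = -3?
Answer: 418/63731 ≈ 0.0065588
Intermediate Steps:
x(q) = 2*q (x(q) = (7 - 5)*q = 2*q)
x(-209)/(-63731) = (2*(-209))/(-63731) = -418*(-1/63731) = 418/63731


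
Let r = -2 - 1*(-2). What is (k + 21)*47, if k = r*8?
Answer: 987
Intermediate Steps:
r = 0 (r = -2 + 2 = 0)
k = 0 (k = 0*8 = 0)
(k + 21)*47 = (0 + 21)*47 = 21*47 = 987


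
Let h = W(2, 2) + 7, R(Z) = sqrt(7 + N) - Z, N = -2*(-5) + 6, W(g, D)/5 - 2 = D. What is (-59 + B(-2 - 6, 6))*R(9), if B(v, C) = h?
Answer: 288 - 32*sqrt(23) ≈ 134.53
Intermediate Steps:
W(g, D) = 10 + 5*D
N = 16 (N = 10 + 6 = 16)
R(Z) = sqrt(23) - Z (R(Z) = sqrt(7 + 16) - Z = sqrt(23) - Z)
h = 27 (h = (10 + 5*2) + 7 = (10 + 10) + 7 = 20 + 7 = 27)
B(v, C) = 27
(-59 + B(-2 - 6, 6))*R(9) = (-59 + 27)*(sqrt(23) - 1*9) = -32*(sqrt(23) - 9) = -32*(-9 + sqrt(23)) = 288 - 32*sqrt(23)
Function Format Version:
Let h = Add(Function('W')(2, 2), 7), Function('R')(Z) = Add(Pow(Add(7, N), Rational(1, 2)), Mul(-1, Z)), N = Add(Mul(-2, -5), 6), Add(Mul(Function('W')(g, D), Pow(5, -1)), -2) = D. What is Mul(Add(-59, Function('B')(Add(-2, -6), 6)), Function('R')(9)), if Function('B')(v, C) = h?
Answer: Add(288, Mul(-32, Pow(23, Rational(1, 2)))) ≈ 134.53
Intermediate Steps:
Function('W')(g, D) = Add(10, Mul(5, D))
N = 16 (N = Add(10, 6) = 16)
Function('R')(Z) = Add(Pow(23, Rational(1, 2)), Mul(-1, Z)) (Function('R')(Z) = Add(Pow(Add(7, 16), Rational(1, 2)), Mul(-1, Z)) = Add(Pow(23, Rational(1, 2)), Mul(-1, Z)))
h = 27 (h = Add(Add(10, Mul(5, 2)), 7) = Add(Add(10, 10), 7) = Add(20, 7) = 27)
Function('B')(v, C) = 27
Mul(Add(-59, Function('B')(Add(-2, -6), 6)), Function('R')(9)) = Mul(Add(-59, 27), Add(Pow(23, Rational(1, 2)), Mul(-1, 9))) = Mul(-32, Add(Pow(23, Rational(1, 2)), -9)) = Mul(-32, Add(-9, Pow(23, Rational(1, 2)))) = Add(288, Mul(-32, Pow(23, Rational(1, 2))))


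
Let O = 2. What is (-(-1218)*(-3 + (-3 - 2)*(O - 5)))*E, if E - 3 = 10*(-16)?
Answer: -2294712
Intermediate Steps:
E = -157 (E = 3 + 10*(-16) = 3 - 160 = -157)
(-(-1218)*(-3 + (-3 - 2)*(O - 5)))*E = -(-1218)*(-3 + (-3 - 2)*(2 - 5))*(-157) = -(-1218)*(-3 - 5*(-3))*(-157) = -(-1218)*(-3 + 15)*(-157) = -(-1218)*12*(-157) = -174*(-84)*(-157) = 14616*(-157) = -2294712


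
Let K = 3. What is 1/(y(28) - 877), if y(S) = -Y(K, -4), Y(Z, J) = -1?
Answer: -1/876 ≈ -0.0011416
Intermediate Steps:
y(S) = 1 (y(S) = -1*(-1) = 1)
1/(y(28) - 877) = 1/(1 - 877) = 1/(-876) = -1/876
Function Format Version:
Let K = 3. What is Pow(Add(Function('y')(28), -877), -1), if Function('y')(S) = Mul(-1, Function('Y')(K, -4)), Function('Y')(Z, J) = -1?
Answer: Rational(-1, 876) ≈ -0.0011416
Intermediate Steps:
Function('y')(S) = 1 (Function('y')(S) = Mul(-1, -1) = 1)
Pow(Add(Function('y')(28), -877), -1) = Pow(Add(1, -877), -1) = Pow(-876, -1) = Rational(-1, 876)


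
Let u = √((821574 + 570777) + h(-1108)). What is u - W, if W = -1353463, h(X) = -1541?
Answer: 1353463 + √1390810 ≈ 1.3546e+6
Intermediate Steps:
u = √1390810 (u = √((821574 + 570777) - 1541) = √(1392351 - 1541) = √1390810 ≈ 1179.3)
u - W = √1390810 - 1*(-1353463) = √1390810 + 1353463 = 1353463 + √1390810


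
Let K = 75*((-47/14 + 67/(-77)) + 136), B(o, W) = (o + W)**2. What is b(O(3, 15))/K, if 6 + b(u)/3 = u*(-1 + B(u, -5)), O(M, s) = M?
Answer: 66/72475 ≈ 0.00091066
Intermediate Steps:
B(o, W) = (W + o)**2
K = 217425/22 (K = 75*((-47*1/14 + 67*(-1/77)) + 136) = 75*((-47/14 - 67/77) + 136) = 75*(-93/22 + 136) = 75*(2899/22) = 217425/22 ≈ 9883.0)
b(u) = -18 + 3*u*(-1 + (-5 + u)**2) (b(u) = -18 + 3*(u*(-1 + (-5 + u)**2)) = -18 + 3*u*(-1 + (-5 + u)**2))
b(O(3, 15))/K = (-18 - 3*3 + 3*3*(-5 + 3)**2)/(217425/22) = (-18 - 9 + 3*3*(-2)**2)*(22/217425) = (-18 - 9 + 3*3*4)*(22/217425) = (-18 - 9 + 36)*(22/217425) = 9*(22/217425) = 66/72475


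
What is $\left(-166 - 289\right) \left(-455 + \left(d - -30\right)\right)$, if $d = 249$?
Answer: $80080$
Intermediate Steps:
$\left(-166 - 289\right) \left(-455 + \left(d - -30\right)\right) = \left(-166 - 289\right) \left(-455 + \left(249 - -30\right)\right) = - 455 \left(-455 + \left(249 + 30\right)\right) = - 455 \left(-455 + 279\right) = \left(-455\right) \left(-176\right) = 80080$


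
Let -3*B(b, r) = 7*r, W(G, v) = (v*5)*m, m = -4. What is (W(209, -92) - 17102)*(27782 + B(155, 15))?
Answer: -423474714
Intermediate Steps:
W(G, v) = -20*v (W(G, v) = (v*5)*(-4) = (5*v)*(-4) = -20*v)
B(b, r) = -7*r/3
(W(209, -92) - 17102)*(27782 + B(155, 15)) = (-20*(-92) - 17102)*(27782 - 7/3*15) = (1840 - 17102)*(27782 - 35) = -15262*27747 = -423474714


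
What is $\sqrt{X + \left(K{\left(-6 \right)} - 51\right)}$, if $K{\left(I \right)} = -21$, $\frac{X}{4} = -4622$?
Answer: $8 i \sqrt{290} \approx 136.24 i$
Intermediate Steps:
$X = -18488$ ($X = 4 \left(-4622\right) = -18488$)
$\sqrt{X + \left(K{\left(-6 \right)} - 51\right)} = \sqrt{-18488 - 72} = \sqrt{-18560} = 8 i \sqrt{290}$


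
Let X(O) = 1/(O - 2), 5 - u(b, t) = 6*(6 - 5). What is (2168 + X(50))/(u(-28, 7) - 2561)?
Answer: -104065/122976 ≈ -0.84622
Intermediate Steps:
u(b, t) = -1 (u(b, t) = 5 - 6*(6 - 5) = 5 - 6 = -1)
X(O) = 1/(-2 + O)
(2168 + X(50))/(u(-28, 7) - 2561) = (2168 + 1/(-2 + 50))/(-1 - 2561) = (2168 + 1/48)/(-2562) = (2168 + 1/48)*(-1/2562) = (104065/48)*(-1/2562) = -104065/122976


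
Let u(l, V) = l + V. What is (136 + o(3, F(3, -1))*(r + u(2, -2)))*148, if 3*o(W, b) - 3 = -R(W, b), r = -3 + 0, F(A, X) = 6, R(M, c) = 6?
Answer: 20572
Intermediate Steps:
u(l, V) = V + l
r = -3
o(W, b) = -1 (o(W, b) = 1 + (-1*6)/3 = 1 + (⅓)*(-6) = 1 - 2 = -1)
(136 + o(3, F(3, -1))*(r + u(2, -2)))*148 = (136 - (-3 + (-2 + 2)))*148 = (136 - (-3 + 0))*148 = (136 - 1*(-3))*148 = (136 + 3)*148 = 139*148 = 20572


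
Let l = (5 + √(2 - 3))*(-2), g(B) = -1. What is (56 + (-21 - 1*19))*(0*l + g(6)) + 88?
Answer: 72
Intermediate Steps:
l = -10 - 2*I (l = (5 + √(-1))*(-2) = (5 + I)*(-2) = -10 - 2*I ≈ -10.0 - 2.0*I)
(56 + (-21 - 1*19))*(0*l + g(6)) + 88 = (56 + (-21 - 1*19))*(0*(-10 - 2*I) - 1) + 88 = (56 + (-21 - 19))*(0 - 1) + 88 = (56 - 40)*(-1) + 88 = 16*(-1) + 88 = -16 + 88 = 72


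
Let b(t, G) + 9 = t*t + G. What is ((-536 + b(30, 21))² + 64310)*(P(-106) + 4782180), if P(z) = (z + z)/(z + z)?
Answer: 983627681166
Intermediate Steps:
b(t, G) = -9 + G + t² (b(t, G) = -9 + (t*t + G) = -9 + (t² + G) = -9 + (G + t²) = -9 + G + t²)
P(z) = 1 (P(z) = (2*z)/((2*z)) = (2*z)*(1/(2*z)) = 1)
((-536 + b(30, 21))² + 64310)*(P(-106) + 4782180) = ((-536 + (-9 + 21 + 30²))² + 64310)*(1 + 4782180) = ((-536 + (-9 + 21 + 900))² + 64310)*4782181 = ((-536 + 912)² + 64310)*4782181 = (376² + 64310)*4782181 = (141376 + 64310)*4782181 = 205686*4782181 = 983627681166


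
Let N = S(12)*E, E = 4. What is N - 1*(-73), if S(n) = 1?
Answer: 77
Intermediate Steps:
N = 4 (N = 1*4 = 4)
N - 1*(-73) = 4 - 1*(-73) = 4 + 73 = 77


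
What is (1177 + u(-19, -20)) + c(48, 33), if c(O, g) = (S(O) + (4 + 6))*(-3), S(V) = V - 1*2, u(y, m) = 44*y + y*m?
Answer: 553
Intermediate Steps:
u(y, m) = 44*y + m*y
S(V) = -2 + V (S(V) = V - 2 = -2 + V)
c(O, g) = -24 - 3*O (c(O, g) = ((-2 + O) + (4 + 6))*(-3) = ((-2 + O) + 10)*(-3) = (8 + O)*(-3) = -24 - 3*O)
(1177 + u(-19, -20)) + c(48, 33) = (1177 - 19*(44 - 20)) + (-24 - 3*48) = (1177 - 19*24) + (-24 - 144) = (1177 - 456) - 168 = 721 - 168 = 553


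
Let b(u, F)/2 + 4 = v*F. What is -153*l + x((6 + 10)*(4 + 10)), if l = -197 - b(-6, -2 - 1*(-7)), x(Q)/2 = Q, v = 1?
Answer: 30895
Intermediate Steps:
b(u, F) = -8 + 2*F (b(u, F) = -8 + 2*(1*F) = -8 + 2*F)
x(Q) = 2*Q
l = -199 (l = -197 - (-8 + 2*(-2 - 1*(-7))) = -197 - (-8 + 2*(-2 + 7)) = -197 - (-8 + 2*5) = -197 - (-8 + 10) = -197 - 1*2 = -197 - 2 = -199)
-153*l + x((6 + 10)*(4 + 10)) = -153*(-199) + 2*((6 + 10)*(4 + 10)) = 30447 + 2*(16*14) = 30447 + 2*224 = 30447 + 448 = 30895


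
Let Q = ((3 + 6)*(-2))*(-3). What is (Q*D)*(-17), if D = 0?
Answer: 0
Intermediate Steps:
Q = 54 (Q = (9*(-2))*(-3) = -18*(-3) = 54)
(Q*D)*(-17) = (54*0)*(-17) = 0*(-17) = 0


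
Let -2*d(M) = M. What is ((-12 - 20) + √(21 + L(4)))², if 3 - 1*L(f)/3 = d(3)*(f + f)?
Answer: (32 - √66)² ≈ 570.06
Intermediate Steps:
d(M) = -M/2
L(f) = 9 + 9*f (L(f) = 9 - 3*(-½*3)*(f + f) = 9 - (-9)*2*f/2 = 9 - (-9)*f = 9 + 9*f)
((-12 - 20) + √(21 + L(4)))² = ((-12 - 20) + √(21 + (9 + 9*4)))² = (-32 + √(21 + (9 + 36)))² = (-32 + √(21 + 45))² = (-32 + √66)²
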